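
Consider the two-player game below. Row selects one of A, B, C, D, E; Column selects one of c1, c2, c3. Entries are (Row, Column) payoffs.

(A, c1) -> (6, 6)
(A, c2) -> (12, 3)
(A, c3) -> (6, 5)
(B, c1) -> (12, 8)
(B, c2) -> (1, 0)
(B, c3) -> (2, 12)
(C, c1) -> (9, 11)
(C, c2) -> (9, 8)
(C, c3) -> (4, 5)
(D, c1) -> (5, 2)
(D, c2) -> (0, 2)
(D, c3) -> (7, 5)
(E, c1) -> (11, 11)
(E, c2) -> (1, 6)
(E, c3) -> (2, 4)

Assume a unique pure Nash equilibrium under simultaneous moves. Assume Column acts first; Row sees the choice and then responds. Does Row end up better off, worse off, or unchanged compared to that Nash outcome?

Row best-responds to each possible Column move:
- c1: Row compares 6, 12, 9, 5, 11 and picks B; Column would get 8.
- c2: Row compares 12, 1, 9, 0, 1 and picks A; Column would get 3.
- c3: Row compares 6, 2, 4, 7, 2 and picks D; Column would get 5.
Maximizing over 8, 3, 5, Column chooses c1. Subgame-perfect outcome: (B, c1) with payoffs (12, 8).
Under simultaneous play:
Row's best replies: c1→B; c2→A; c3→D.
Column's best replies: A→c1; B→c3; C→c1; D→c3; E→c1.
Only (D, c3) has each player best-responding; Nash payoffs (7, 5).
Row earns 12 sequentially versus 7 at the Nash outcome: better off.

better off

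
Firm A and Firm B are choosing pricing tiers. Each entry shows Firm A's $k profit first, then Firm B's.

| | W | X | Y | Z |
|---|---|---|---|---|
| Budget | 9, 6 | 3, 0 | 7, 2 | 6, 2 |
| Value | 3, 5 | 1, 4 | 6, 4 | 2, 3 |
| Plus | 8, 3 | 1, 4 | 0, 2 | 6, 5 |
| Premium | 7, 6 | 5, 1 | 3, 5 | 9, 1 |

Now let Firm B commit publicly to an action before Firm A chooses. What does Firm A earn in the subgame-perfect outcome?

Work backward from Firm A's decision.
- W → Firm A plays Budget (best of 9, 3, 8, 7); Firm B gets 6.
- X → Firm A plays Premium (best of 3, 1, 1, 5); Firm B gets 1.
- Y → Firm A plays Budget (best of 7, 6, 0, 3); Firm B gets 2.
- Z → Firm A plays Premium (best of 6, 2, 6, 9); Firm B gets 1.
Maximizing over 6, 1, 2, 1, Firm B chooses W. Subgame-perfect outcome: (Budget, W) with payoffs (9, 6).

9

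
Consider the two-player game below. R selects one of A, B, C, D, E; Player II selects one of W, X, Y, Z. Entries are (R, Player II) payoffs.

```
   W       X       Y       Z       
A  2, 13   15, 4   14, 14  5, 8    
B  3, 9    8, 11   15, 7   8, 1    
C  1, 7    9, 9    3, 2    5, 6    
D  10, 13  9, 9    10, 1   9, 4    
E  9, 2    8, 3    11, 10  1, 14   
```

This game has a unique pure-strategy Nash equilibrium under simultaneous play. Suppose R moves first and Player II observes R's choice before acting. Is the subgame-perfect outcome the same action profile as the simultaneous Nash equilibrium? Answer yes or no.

Backward induction with R moving first.
- A: Player II compares 13, 4, 14, 8 and picks Y; R would get 14.
- B: Player II compares 9, 11, 7, 1 and picks X; R would get 8.
- C: Player II compares 7, 9, 2, 6 and picks X; R would get 9.
- D: Player II compares 13, 9, 1, 4 and picks W; R would get 10.
- E: Player II compares 2, 3, 10, 14 and picks Z; R would get 1.
Maximizing over 14, 8, 9, 10, 1, R chooses A. Subgame-perfect outcome: (A, Y) with payoffs (14, 14).
Now find the simultaneous Nash equilibrium.
R's best replies: W→D; X→A; Y→B; Z→D.
Player II's best replies: A→Y; B→X; C→X; D→W; E→Z.
The unique mutual best reply is (D, W), giving (10, 13).
Sequential outcome (A, Y) differs from the Nash profile (D, W).

no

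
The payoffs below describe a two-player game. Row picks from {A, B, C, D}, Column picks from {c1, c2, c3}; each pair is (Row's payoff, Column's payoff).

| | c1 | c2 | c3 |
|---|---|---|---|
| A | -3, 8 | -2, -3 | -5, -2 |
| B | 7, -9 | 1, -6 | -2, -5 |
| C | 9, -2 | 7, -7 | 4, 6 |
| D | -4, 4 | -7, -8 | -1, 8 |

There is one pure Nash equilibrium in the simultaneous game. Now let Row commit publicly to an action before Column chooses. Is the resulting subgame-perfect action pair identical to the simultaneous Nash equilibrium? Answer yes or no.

yes

Solve by backward induction (Row leads).
- A: BR = c1, leader payoff -3.
- B: BR = c3, leader payoff -2.
- C: BR = c3, leader payoff 4.
- D: BR = c3, leader payoff -1.
Maximizing over -3, -2, 4, -1, Row chooses C. Subgame-perfect outcome: (C, c3) with payoffs (4, 6).
For the simultaneous game, intersect best replies.
Row's best replies: c1→C; c2→C; c3→C.
Column's best replies: A→c1; B→c3; C→c3; D→c3.
Only (C, c3) has each player best-responding; Nash payoffs (4, 6).
Sequential outcome (C, c3) coincides with the Nash profile (C, c3).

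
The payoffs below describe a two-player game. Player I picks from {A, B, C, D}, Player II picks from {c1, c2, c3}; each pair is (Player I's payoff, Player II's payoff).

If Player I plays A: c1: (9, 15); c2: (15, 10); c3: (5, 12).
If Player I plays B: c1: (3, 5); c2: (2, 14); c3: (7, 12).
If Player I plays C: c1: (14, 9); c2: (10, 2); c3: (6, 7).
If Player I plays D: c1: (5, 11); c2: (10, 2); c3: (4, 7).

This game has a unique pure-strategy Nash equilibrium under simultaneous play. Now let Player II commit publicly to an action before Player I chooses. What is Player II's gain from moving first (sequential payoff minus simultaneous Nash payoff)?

Work backward from Player I's decision.
- c1: BR = C, leader payoff 9.
- c2: BR = A, leader payoff 10.
- c3: BR = B, leader payoff 12.
Among 9, 10, 12, the best is 12 at c3. Subgame-perfect outcome: (B, c3) with payoffs (7, 12).
Now find the simultaneous Nash equilibrium.
Player I's best replies: c1→C; c2→A; c3→B.
Player II's best replies: A→c1; B→c2; C→c1; D→c1.
The unique mutual best reply is (C, c1), giving (14, 9).
Player II's commitment gain: 12 − 9 = 3.

3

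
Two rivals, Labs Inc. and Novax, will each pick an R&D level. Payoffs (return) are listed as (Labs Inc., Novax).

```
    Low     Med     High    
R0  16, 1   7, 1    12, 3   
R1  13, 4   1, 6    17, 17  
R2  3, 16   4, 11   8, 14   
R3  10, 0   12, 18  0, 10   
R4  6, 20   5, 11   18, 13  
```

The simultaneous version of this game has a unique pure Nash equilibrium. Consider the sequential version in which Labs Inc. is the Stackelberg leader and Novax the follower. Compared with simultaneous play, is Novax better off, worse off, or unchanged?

Work backward from Novax's decision.
- R0: Novax compares 1, 1, 3 and picks High; Labs Inc. would get 12.
- R1: Novax compares 4, 6, 17 and picks High; Labs Inc. would get 17.
- R2: Novax compares 16, 11, 14 and picks Low; Labs Inc. would get 3.
- R3: Novax compares 0, 18, 10 and picks Med; Labs Inc. would get 12.
- R4: Novax compares 20, 11, 13 and picks Low; Labs Inc. would get 6.
Among 12, 17, 3, 12, 6, the best is 17 at R1. Subgame-perfect outcome: (R1, High) with payoffs (17, 17).
For the simultaneous game, intersect best replies.
Labs Inc.'s best replies: Low→R0; Med→R3; High→R4.
Novax's best replies: R0→High; R1→High; R2→Low; R3→Med; R4→Low.
Only (R3, Med) has each player best-responding; Nash payoffs (12, 18).
Novax earns 17 sequentially versus 18 at the Nash outcome: worse off.

worse off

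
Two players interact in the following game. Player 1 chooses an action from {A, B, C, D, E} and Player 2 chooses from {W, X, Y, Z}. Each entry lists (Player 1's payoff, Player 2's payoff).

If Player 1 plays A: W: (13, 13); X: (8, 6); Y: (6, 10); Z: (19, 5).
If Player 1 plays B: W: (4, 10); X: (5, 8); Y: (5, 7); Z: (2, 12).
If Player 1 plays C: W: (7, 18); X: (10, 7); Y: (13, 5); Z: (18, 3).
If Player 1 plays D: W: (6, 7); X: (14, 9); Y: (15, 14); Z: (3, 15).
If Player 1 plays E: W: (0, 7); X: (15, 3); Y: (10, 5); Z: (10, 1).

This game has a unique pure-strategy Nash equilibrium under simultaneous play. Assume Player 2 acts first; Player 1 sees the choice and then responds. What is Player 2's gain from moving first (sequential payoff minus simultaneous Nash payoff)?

Backward induction with Player 2 moving first.
- W: Player 1 compares 13, 4, 7, 6, 0 and picks A; Player 2 would get 13.
- X: Player 1 compares 8, 5, 10, 14, 15 and picks E; Player 2 would get 3.
- Y: Player 1 compares 6, 5, 13, 15, 10 and picks D; Player 2 would get 14.
- Z: Player 1 compares 19, 2, 18, 3, 10 and picks A; Player 2 would get 5.
Maximizing over 13, 3, 14, 5, Player 2 chooses Y. Subgame-perfect outcome: (D, Y) with payoffs (15, 14).
Now find the simultaneous Nash equilibrium.
Player 1's best replies: W→A; X→E; Y→D; Z→A.
Player 2's best replies: A→W; B→Z; C→W; D→Z; E→W.
The unique mutual best reply is (A, W), giving (13, 13).
Player 2's commitment gain: 14 − 13 = 1.

1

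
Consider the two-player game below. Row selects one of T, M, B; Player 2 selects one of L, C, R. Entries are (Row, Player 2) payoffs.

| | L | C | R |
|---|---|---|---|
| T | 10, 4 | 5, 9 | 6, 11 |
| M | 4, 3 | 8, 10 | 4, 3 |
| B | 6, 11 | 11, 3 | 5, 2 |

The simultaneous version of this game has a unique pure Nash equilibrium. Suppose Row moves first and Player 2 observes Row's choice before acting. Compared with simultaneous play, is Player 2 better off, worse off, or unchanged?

worse off

Player 2 best-responds to each possible Row move:
- T: Player 2 compares 4, 9, 11 and picks R; Row would get 6.
- M: Player 2 compares 3, 10, 3 and picks C; Row would get 8.
- B: Player 2 compares 11, 3, 2 and picks L; Row would get 6.
Row's induced payoffs are 6, 8, 6, so Row commits to M. Subgame-perfect outcome: (M, C) with payoffs (8, 10).
Under simultaneous play:
Row's best replies: L→T; C→B; R→T.
Player 2's best replies: T→R; M→C; B→L.
Only (T, R) has each player best-responding; Nash payoffs (6, 11).
Player 2 earns 10 sequentially versus 11 at the Nash outcome: worse off.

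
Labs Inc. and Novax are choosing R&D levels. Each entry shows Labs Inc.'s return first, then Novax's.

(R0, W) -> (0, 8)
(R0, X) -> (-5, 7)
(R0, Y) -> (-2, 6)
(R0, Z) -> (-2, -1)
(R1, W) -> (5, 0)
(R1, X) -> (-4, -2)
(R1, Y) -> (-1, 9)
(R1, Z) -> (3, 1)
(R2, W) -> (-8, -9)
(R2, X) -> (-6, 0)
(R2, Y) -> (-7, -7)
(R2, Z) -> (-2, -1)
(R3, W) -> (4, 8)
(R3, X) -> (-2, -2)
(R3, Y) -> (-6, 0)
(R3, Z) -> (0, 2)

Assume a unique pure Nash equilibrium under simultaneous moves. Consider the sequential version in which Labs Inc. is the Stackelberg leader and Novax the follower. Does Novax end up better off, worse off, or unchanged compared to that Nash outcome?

worse off

Solve by backward induction (Labs Inc. leads).
- R0: Novax compares 8, 7, 6, -1 and picks W; Labs Inc. would get 0.
- R1: Novax compares 0, -2, 9, 1 and picks Y; Labs Inc. would get -1.
- R2: Novax compares -9, 0, -7, -1 and picks X; Labs Inc. would get -6.
- R3: Novax compares 8, -2, 0, 2 and picks W; Labs Inc. would get 4.
Among 0, -1, -6, 4, the best is 4 at R3. Subgame-perfect outcome: (R3, W) with payoffs (4, 8).
Under simultaneous play:
Labs Inc.'s best replies: W→R1; X→R3; Y→R1; Z→R1.
Novax's best replies: R0→W; R1→Y; R2→X; R3→W.
The unique mutual best reply is (R1, Y), giving (-1, 9).
Novax earns 8 sequentially versus 9 at the Nash outcome: worse off.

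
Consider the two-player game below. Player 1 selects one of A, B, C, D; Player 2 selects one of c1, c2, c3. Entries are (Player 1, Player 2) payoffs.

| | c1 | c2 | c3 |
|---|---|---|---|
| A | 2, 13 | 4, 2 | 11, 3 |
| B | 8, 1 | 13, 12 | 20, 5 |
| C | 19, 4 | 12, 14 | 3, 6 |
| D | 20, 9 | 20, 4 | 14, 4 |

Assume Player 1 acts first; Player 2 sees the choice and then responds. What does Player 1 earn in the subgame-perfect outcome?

20

Backward induction with Player 1 moving first.
- A: BR = c1, leader payoff 2.
- B: BR = c2, leader payoff 13.
- C: BR = c2, leader payoff 12.
- D: BR = c1, leader payoff 20.
Among 2, 13, 12, 20, the best is 20 at D. Subgame-perfect outcome: (D, c1) with payoffs (20, 9).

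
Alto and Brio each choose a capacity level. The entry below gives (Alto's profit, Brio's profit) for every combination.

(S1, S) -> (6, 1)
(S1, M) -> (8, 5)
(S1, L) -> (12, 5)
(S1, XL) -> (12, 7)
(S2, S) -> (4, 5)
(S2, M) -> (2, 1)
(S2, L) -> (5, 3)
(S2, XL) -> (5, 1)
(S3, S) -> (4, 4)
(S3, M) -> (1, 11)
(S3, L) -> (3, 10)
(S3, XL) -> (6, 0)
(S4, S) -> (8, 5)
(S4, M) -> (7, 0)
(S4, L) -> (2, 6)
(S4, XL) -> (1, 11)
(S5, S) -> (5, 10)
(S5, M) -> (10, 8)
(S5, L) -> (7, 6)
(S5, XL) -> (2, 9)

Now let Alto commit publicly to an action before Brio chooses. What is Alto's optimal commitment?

S1

Solve by backward induction (Alto leads).
- S1: Brio compares 1, 5, 5, 7 and picks XL; Alto would get 12.
- S2: Brio compares 5, 1, 3, 1 and picks S; Alto would get 4.
- S3: Brio compares 4, 11, 10, 0 and picks M; Alto would get 1.
- S4: Brio compares 5, 0, 6, 11 and picks XL; Alto would get 1.
- S5: Brio compares 10, 8, 6, 9 and picks S; Alto would get 5.
Among 12, 4, 1, 1, 5, the best is 12 at S1. Subgame-perfect outcome: (S1, XL) with payoffs (12, 7).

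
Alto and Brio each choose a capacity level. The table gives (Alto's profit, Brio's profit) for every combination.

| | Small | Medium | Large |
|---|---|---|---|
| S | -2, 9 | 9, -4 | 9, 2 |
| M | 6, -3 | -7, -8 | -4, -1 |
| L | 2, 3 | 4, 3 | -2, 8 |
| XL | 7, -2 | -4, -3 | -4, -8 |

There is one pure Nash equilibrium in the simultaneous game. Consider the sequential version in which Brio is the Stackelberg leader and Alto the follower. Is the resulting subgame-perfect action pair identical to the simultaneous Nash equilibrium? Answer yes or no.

no

Work backward from Alto's decision.
- Small: Alto compares -2, 6, 2, 7 and picks XL; Brio would get -2.
- Medium: Alto compares 9, -7, 4, -4 and picks S; Brio would get -4.
- Large: Alto compares 9, -4, -2, -4 and picks S; Brio would get 2.
Among -2, -4, 2, the best is 2 at Large. Subgame-perfect outcome: (S, Large) with payoffs (9, 2).
For the simultaneous game, intersect best replies.
Alto's best replies: Small→XL; Medium→S; Large→S.
Brio's best replies: S→Small; M→Large; L→Large; XL→Small.
Only (XL, Small) has each player best-responding; Nash payoffs (7, -2).
Sequential outcome (S, Large) differs from the Nash profile (XL, Small).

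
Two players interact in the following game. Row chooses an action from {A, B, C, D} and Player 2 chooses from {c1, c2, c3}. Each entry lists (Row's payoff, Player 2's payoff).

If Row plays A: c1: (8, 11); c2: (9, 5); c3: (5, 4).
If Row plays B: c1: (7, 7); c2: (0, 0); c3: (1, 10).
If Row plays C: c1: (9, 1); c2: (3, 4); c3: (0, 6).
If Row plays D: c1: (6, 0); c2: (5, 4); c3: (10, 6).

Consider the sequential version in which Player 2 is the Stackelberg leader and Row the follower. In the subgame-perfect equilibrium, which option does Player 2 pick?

Row best-responds to each possible Player 2 move:
- c1: Row compares 8, 7, 9, 6 and picks C; Player 2 would get 1.
- c2: Row compares 9, 0, 3, 5 and picks A; Player 2 would get 5.
- c3: Row compares 5, 1, 0, 10 and picks D; Player 2 would get 6.
Player 2's induced payoffs are 1, 5, 6, so Player 2 commits to c3. Subgame-perfect outcome: (D, c3) with payoffs (10, 6).

c3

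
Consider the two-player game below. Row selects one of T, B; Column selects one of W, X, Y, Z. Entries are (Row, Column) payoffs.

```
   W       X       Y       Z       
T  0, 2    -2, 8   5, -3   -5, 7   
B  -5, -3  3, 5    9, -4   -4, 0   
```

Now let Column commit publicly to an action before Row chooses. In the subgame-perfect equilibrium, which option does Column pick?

Row best-responds to each possible Column move:
- W → Row plays T (best of 0, -5); Column gets 2.
- X → Row plays B (best of -2, 3); Column gets 5.
- Y → Row plays B (best of 5, 9); Column gets -4.
- Z → Row plays B (best of -5, -4); Column gets 0.
Maximizing over 2, 5, -4, 0, Column chooses X. Subgame-perfect outcome: (B, X) with payoffs (3, 5).

X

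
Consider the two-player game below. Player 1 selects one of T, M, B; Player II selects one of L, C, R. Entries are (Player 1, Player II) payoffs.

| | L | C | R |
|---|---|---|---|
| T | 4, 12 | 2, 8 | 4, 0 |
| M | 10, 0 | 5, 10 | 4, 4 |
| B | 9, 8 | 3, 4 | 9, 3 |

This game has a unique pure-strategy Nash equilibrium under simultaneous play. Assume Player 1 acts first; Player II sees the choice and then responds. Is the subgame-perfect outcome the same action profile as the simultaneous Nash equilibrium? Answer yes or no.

Backward induction with Player 1 moving first.
- T → Player II plays L (best of 12, 8, 0); Player 1 gets 4.
- M → Player II plays C (best of 0, 10, 4); Player 1 gets 5.
- B → Player II plays L (best of 8, 4, 3); Player 1 gets 9.
Among 4, 5, 9, the best is 9 at B. Subgame-perfect outcome: (B, L) with payoffs (9, 8).
Under simultaneous play:
Player 1's best replies: L→M; C→M; R→B.
Player II's best replies: T→L; M→C; B→L.
Only (M, C) has each player best-responding; Nash payoffs (5, 10).
Sequential outcome (B, L) differs from the Nash profile (M, C).

no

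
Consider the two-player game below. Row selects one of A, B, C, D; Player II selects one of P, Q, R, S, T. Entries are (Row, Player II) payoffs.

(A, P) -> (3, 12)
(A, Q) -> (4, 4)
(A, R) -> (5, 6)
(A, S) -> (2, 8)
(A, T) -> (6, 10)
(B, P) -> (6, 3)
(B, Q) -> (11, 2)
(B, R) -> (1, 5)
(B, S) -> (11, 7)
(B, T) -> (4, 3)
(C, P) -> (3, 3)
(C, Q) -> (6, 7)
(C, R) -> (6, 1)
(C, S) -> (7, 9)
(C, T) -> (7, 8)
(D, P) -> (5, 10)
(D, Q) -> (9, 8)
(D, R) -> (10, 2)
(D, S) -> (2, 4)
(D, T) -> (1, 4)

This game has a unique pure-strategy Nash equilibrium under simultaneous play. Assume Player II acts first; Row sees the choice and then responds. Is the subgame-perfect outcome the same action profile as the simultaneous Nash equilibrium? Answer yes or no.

no

Work backward from Row's decision.
- P: BR = B, leader payoff 3.
- Q: BR = B, leader payoff 2.
- R: BR = D, leader payoff 2.
- S: BR = B, leader payoff 7.
- T: BR = C, leader payoff 8.
Among 3, 2, 2, 7, 8, the best is 8 at T. Subgame-perfect outcome: (C, T) with payoffs (7, 8).
Now find the simultaneous Nash equilibrium.
Row's best replies: P→B; Q→B; R→D; S→B; T→C.
Player II's best replies: A→P; B→S; C→S; D→P.
The unique mutual best reply is (B, S), giving (11, 7).
Sequential outcome (C, T) differs from the Nash profile (B, S).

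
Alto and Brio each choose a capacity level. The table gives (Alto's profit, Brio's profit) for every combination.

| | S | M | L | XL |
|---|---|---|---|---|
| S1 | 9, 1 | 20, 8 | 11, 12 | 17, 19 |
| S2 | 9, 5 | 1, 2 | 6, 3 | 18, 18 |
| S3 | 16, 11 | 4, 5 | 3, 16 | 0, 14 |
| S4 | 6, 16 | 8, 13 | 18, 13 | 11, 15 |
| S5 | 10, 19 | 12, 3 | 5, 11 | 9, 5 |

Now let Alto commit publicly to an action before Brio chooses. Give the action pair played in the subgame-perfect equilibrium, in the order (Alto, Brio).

Brio best-responds to each possible Alto move:
- S1: Brio compares 1, 8, 12, 19 and picks XL; Alto would get 17.
- S2: Brio compares 5, 2, 3, 18 and picks XL; Alto would get 18.
- S3: Brio compares 11, 5, 16, 14 and picks L; Alto would get 3.
- S4: Brio compares 16, 13, 13, 15 and picks S; Alto would get 6.
- S5: Brio compares 19, 3, 11, 5 and picks S; Alto would get 10.
Alto's induced payoffs are 17, 18, 3, 6, 10, so Alto commits to S2. Subgame-perfect outcome: (S2, XL) with payoffs (18, 18).

(S2, XL)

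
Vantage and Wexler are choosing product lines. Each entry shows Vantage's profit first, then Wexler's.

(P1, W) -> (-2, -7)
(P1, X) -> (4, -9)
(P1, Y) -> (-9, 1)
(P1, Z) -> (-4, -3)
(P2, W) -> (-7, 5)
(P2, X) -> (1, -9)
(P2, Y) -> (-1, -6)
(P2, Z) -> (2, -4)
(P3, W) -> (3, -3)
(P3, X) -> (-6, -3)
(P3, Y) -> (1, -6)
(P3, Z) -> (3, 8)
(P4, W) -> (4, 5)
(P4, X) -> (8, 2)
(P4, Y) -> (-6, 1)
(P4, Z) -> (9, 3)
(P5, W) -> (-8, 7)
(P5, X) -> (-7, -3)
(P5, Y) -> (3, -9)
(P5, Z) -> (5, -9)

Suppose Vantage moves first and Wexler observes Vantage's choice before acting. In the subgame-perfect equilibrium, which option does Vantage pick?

Wexler best-responds to each possible Vantage move:
- P1: Wexler compares -7, -9, 1, -3 and picks Y; Vantage would get -9.
- P2: Wexler compares 5, -9, -6, -4 and picks W; Vantage would get -7.
- P3: Wexler compares -3, -3, -6, 8 and picks Z; Vantage would get 3.
- P4: Wexler compares 5, 2, 1, 3 and picks W; Vantage would get 4.
- P5: Wexler compares 7, -3, -9, -9 and picks W; Vantage would get -8.
Maximizing over -9, -7, 3, 4, -8, Vantage chooses P4. Subgame-perfect outcome: (P4, W) with payoffs (4, 5).

P4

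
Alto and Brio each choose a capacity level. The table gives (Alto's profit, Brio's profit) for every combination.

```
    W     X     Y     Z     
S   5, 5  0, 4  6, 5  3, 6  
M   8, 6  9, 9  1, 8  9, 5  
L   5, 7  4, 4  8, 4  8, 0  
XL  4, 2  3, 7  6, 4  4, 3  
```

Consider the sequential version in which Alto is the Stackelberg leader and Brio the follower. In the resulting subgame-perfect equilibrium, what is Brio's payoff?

9

Work backward from Brio's decision.
- S → Brio plays Z (best of 5, 4, 5, 6); Alto gets 3.
- M → Brio plays X (best of 6, 9, 8, 5); Alto gets 9.
- L → Brio plays W (best of 7, 4, 4, 0); Alto gets 5.
- XL → Brio plays X (best of 2, 7, 4, 3); Alto gets 3.
Alto's induced payoffs are 3, 9, 5, 3, so Alto commits to M. Subgame-perfect outcome: (M, X) with payoffs (9, 9).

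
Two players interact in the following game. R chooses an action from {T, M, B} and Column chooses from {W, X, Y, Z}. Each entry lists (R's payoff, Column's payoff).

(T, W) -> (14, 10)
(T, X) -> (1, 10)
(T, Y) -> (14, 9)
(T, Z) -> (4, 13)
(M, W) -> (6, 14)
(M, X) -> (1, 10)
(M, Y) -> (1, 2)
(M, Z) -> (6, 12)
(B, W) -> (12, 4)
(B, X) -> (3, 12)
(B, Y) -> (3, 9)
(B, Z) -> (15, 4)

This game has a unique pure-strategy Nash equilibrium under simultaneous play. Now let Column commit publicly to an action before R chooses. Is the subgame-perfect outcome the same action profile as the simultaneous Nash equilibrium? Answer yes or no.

Work backward from R's decision.
- W → R plays T (best of 14, 6, 12); Column gets 10.
- X → R plays B (best of 1, 1, 3); Column gets 12.
- Y → R plays T (best of 14, 1, 3); Column gets 9.
- Z → R plays B (best of 4, 6, 15); Column gets 4.
Column's induced payoffs are 10, 12, 9, 4, so Column commits to X. Subgame-perfect outcome: (B, X) with payoffs (3, 12).
Under simultaneous play:
R's best replies: W→T; X→B; Y→T; Z→B.
Column's best replies: T→Z; M→W; B→X.
The unique mutual best reply is (B, X), giving (3, 12).
Sequential outcome (B, X) coincides with the Nash profile (B, X).

yes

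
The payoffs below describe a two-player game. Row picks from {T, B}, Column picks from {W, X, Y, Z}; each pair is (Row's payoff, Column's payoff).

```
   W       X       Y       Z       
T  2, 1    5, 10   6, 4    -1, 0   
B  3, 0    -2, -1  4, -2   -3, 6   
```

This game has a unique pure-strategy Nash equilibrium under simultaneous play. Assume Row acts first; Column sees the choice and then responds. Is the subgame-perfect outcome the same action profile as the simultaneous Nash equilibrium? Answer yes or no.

Column best-responds to each possible Row move:
- T: BR = X, leader payoff 5.
- B: BR = Z, leader payoff -3.
Maximizing over 5, -3, Row chooses T. Subgame-perfect outcome: (T, X) with payoffs (5, 10).
Under simultaneous play:
Row's best replies: W→B; X→T; Y→T; Z→T.
Column's best replies: T→X; B→Z.
Only (T, X) has each player best-responding; Nash payoffs (5, 10).
Sequential outcome (T, X) coincides with the Nash profile (T, X).

yes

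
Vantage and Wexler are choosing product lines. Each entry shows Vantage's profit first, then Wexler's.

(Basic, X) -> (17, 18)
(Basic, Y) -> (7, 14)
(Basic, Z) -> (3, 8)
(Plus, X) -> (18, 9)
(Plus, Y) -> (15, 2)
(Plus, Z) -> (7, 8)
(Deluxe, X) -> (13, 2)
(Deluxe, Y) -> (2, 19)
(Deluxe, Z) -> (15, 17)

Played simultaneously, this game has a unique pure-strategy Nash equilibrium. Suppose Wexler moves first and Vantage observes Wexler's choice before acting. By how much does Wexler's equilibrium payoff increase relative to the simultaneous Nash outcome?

Work backward from Vantage's decision.
- X: BR = Plus, leader payoff 9.
- Y: BR = Plus, leader payoff 2.
- Z: BR = Deluxe, leader payoff 17.
Wexler's induced payoffs are 9, 2, 17, so Wexler commits to Z. Subgame-perfect outcome: (Deluxe, Z) with payoffs (15, 17).
For the simultaneous game, intersect best replies.
Vantage's best replies: X→Plus; Y→Plus; Z→Deluxe.
Wexler's best replies: Basic→X; Plus→X; Deluxe→Y.
The unique mutual best reply is (Plus, X), giving (18, 9).
Wexler's commitment gain: 17 − 9 = 8.

8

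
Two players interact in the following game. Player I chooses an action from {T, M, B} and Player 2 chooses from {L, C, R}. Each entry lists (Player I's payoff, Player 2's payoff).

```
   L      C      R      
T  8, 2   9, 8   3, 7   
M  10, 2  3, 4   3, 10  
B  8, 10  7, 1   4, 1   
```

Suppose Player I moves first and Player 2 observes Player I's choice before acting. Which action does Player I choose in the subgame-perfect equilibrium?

Solve by backward induction (Player I leads).
- T: Player 2 compares 2, 8, 7 and picks C; Player I would get 9.
- M: Player 2 compares 2, 4, 10 and picks R; Player I would get 3.
- B: Player 2 compares 10, 1, 1 and picks L; Player I would get 8.
Among 9, 3, 8, the best is 9 at T. Subgame-perfect outcome: (T, C) with payoffs (9, 8).

T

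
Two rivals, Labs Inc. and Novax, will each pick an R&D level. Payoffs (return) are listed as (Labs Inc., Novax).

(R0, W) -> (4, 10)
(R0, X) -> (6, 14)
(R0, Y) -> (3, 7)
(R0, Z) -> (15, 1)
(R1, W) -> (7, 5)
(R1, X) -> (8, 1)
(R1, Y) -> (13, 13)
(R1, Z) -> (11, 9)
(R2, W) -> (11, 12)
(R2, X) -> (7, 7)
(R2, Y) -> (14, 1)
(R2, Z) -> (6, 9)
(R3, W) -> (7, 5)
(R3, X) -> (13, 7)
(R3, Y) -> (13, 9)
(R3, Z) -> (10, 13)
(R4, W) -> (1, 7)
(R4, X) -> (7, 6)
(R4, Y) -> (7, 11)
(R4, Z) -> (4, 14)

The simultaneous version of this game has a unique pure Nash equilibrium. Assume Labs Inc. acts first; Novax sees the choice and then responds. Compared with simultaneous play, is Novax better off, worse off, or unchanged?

Work backward from Novax's decision.
- R0 → Novax plays X (best of 10, 14, 7, 1); Labs Inc. gets 6.
- R1 → Novax plays Y (best of 5, 1, 13, 9); Labs Inc. gets 13.
- R2 → Novax plays W (best of 12, 7, 1, 9); Labs Inc. gets 11.
- R3 → Novax plays Z (best of 5, 7, 9, 13); Labs Inc. gets 10.
- R4 → Novax plays Z (best of 7, 6, 11, 14); Labs Inc. gets 4.
Labs Inc.'s induced payoffs are 6, 13, 11, 10, 4, so Labs Inc. commits to R1. Subgame-perfect outcome: (R1, Y) with payoffs (13, 13).
Now find the simultaneous Nash equilibrium.
Labs Inc.'s best replies: W→R2; X→R3; Y→R2; Z→R0.
Novax's best replies: R0→X; R1→Y; R2→W; R3→Z; R4→Z.
Only (R2, W) has each player best-responding; Nash payoffs (11, 12).
Novax earns 13 sequentially versus 12 at the Nash outcome: better off.

better off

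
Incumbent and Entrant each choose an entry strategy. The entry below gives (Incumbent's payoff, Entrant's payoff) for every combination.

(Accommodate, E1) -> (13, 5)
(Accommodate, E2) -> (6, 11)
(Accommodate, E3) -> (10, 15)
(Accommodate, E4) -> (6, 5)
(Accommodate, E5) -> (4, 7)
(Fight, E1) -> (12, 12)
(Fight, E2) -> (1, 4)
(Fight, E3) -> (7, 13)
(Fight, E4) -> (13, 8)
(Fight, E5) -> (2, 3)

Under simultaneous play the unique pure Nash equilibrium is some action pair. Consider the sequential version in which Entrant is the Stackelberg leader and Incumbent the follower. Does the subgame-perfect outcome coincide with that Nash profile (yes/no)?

yes

Backward induction with Entrant moving first.
- E1: BR = Accommodate, leader payoff 5.
- E2: BR = Accommodate, leader payoff 11.
- E3: BR = Accommodate, leader payoff 15.
- E4: BR = Fight, leader payoff 8.
- E5: BR = Accommodate, leader payoff 7.
Maximizing over 5, 11, 15, 8, 7, Entrant chooses E3. Subgame-perfect outcome: (Accommodate, E3) with payoffs (10, 15).
Now find the simultaneous Nash equilibrium.
Incumbent's best replies: E1→Accommodate; E2→Accommodate; E3→Accommodate; E4→Fight; E5→Accommodate.
Entrant's best replies: Accommodate→E3; Fight→E3.
Only (Accommodate, E3) has each player best-responding; Nash payoffs (10, 15).
Sequential outcome (Accommodate, E3) coincides with the Nash profile (Accommodate, E3).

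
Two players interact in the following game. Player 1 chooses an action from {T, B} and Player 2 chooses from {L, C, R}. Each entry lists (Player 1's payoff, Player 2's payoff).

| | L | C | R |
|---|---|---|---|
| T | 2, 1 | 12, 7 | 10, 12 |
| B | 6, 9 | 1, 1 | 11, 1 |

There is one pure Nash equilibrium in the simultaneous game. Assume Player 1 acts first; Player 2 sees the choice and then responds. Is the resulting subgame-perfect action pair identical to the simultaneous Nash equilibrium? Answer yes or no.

Work backward from Player 2's decision.
- T: Player 2 compares 1, 7, 12 and picks R; Player 1 would get 10.
- B: Player 2 compares 9, 1, 1 and picks L; Player 1 would get 6.
Maximizing over 10, 6, Player 1 chooses T. Subgame-perfect outcome: (T, R) with payoffs (10, 12).
Now find the simultaneous Nash equilibrium.
Player 1's best replies: L→B; C→T; R→B.
Player 2's best replies: T→R; B→L.
Only (B, L) has each player best-responding; Nash payoffs (6, 9).
Sequential outcome (T, R) differs from the Nash profile (B, L).

no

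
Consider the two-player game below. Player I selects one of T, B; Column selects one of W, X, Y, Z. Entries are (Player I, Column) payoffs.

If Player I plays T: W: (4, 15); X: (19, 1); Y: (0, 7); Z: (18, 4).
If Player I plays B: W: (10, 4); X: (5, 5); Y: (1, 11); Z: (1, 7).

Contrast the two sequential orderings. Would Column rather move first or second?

If Player I leads: Column's best replies are T→W, B→Y; Player I's induced payoffs 4, 1; outcome (T, W), payoffs (4, 15).
If Column leads: Player I's best replies are W→B, X→T, Y→B, Z→T; Column's induced payoffs 4, 1, 11, 4; outcome (B, Y), payoffs (1, 11).
Column gets 11 moving first and 15 moving second, so Column prefers to move second.

second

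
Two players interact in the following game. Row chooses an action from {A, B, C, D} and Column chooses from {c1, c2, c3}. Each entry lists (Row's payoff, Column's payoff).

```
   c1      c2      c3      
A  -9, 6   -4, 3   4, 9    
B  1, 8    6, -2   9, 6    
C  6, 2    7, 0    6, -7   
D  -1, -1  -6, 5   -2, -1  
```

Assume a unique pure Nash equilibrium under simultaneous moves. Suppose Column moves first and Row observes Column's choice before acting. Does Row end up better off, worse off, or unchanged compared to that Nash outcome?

better off

Solve by backward induction (Column leads).
- c1: BR = C, leader payoff 2.
- c2: BR = C, leader payoff 0.
- c3: BR = B, leader payoff 6.
Maximizing over 2, 0, 6, Column chooses c3. Subgame-perfect outcome: (B, c3) with payoffs (9, 6).
For the simultaneous game, intersect best replies.
Row's best replies: c1→C; c2→C; c3→B.
Column's best replies: A→c3; B→c1; C→c1; D→c2.
Only (C, c1) has each player best-responding; Nash payoffs (6, 2).
Row earns 9 sequentially versus 6 at the Nash outcome: better off.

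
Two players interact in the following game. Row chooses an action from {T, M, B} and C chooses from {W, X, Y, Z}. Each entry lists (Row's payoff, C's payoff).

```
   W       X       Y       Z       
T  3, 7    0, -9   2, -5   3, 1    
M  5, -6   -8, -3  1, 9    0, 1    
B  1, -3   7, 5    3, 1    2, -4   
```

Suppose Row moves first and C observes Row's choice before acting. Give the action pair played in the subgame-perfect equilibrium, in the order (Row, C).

C best-responds to each possible Row move:
- T: BR = W, leader payoff 3.
- M: BR = Y, leader payoff 1.
- B: BR = X, leader payoff 7.
Among 3, 1, 7, the best is 7 at B. Subgame-perfect outcome: (B, X) with payoffs (7, 5).

(B, X)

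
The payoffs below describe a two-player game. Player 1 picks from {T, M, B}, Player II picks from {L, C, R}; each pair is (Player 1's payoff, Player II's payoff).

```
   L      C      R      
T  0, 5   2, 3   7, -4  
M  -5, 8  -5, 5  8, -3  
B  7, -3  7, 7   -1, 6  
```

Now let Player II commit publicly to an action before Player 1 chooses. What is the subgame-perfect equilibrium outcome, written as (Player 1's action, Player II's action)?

Solve by backward induction (Player II leads).
- L → Player 1 plays B (best of 0, -5, 7); Player II gets -3.
- C → Player 1 plays B (best of 2, -5, 7); Player II gets 7.
- R → Player 1 plays M (best of 7, 8, -1); Player II gets -3.
Player II's induced payoffs are -3, 7, -3, so Player II commits to C. Subgame-perfect outcome: (B, C) with payoffs (7, 7).

(B, C)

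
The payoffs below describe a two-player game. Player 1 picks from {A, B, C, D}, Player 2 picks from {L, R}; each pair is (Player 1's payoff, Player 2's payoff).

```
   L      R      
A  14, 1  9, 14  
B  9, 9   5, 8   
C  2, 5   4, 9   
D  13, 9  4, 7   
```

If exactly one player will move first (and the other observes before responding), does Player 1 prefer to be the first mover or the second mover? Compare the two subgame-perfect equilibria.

If Player 1 leads: Player 2's best replies are A→R, B→L, C→R, D→L; Player 1's induced payoffs 9, 9, 4, 13; outcome (D, L), payoffs (13, 9).
If Player 2 leads: Player 1's best replies are L→A, R→A; Player 2's induced payoffs 1, 14; outcome (A, R), payoffs (9, 14).
Player 1 gets 13 moving first and 9 moving second, so Player 1 prefers to move first.

first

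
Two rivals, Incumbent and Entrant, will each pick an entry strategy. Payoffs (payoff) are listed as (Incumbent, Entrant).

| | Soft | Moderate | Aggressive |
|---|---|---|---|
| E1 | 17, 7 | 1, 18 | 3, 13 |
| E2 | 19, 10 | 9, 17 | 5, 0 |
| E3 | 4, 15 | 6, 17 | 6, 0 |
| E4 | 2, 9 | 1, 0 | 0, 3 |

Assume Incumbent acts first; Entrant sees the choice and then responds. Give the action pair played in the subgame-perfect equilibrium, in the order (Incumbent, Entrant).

Backward induction with Incumbent moving first.
- E1 → Entrant plays Moderate (best of 7, 18, 13); Incumbent gets 1.
- E2 → Entrant plays Moderate (best of 10, 17, 0); Incumbent gets 9.
- E3 → Entrant plays Moderate (best of 15, 17, 0); Incumbent gets 6.
- E4 → Entrant plays Soft (best of 9, 0, 3); Incumbent gets 2.
Maximizing over 1, 9, 6, 2, Incumbent chooses E2. Subgame-perfect outcome: (E2, Moderate) with payoffs (9, 17).

(E2, Moderate)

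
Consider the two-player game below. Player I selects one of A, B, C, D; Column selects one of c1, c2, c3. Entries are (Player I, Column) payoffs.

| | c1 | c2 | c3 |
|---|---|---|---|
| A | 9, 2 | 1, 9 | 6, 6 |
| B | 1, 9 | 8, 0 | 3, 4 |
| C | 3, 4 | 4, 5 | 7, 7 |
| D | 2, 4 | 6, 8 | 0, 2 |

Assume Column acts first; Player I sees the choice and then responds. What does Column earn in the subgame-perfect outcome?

7

Solve by backward induction (Column leads).
- c1 → Player I plays A (best of 9, 1, 3, 2); Column gets 2.
- c2 → Player I plays B (best of 1, 8, 4, 6); Column gets 0.
- c3 → Player I plays C (best of 6, 3, 7, 0); Column gets 7.
Maximizing over 2, 0, 7, Column chooses c3. Subgame-perfect outcome: (C, c3) with payoffs (7, 7).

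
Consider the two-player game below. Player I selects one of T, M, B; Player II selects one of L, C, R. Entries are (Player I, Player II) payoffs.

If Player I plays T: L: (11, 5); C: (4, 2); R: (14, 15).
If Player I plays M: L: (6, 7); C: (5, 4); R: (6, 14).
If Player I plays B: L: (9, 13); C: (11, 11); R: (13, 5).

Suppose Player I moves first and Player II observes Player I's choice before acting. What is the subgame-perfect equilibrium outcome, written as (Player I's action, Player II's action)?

Solve by backward induction (Player I leads).
- T → Player II plays R (best of 5, 2, 15); Player I gets 14.
- M → Player II plays R (best of 7, 4, 14); Player I gets 6.
- B → Player II plays L (best of 13, 11, 5); Player I gets 9.
Maximizing over 14, 6, 9, Player I chooses T. Subgame-perfect outcome: (T, R) with payoffs (14, 15).

(T, R)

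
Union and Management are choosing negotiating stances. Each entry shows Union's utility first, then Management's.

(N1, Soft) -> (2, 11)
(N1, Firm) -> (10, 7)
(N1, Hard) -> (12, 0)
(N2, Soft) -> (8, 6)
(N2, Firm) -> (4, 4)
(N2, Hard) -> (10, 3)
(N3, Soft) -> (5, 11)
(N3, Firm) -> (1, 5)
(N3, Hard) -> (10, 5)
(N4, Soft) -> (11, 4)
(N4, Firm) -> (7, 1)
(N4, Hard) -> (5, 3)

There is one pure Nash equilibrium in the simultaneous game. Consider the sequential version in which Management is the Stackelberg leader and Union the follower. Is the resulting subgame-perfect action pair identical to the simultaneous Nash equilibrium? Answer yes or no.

no

Backward induction with Management moving first.
- Soft → Union plays N4 (best of 2, 8, 5, 11); Management gets 4.
- Firm → Union plays N1 (best of 10, 4, 1, 7); Management gets 7.
- Hard → Union plays N1 (best of 12, 10, 10, 5); Management gets 0.
Among 4, 7, 0, the best is 7 at Firm. Subgame-perfect outcome: (N1, Firm) with payoffs (10, 7).
Now find the simultaneous Nash equilibrium.
Union's best replies: Soft→N4; Firm→N1; Hard→N1.
Management's best replies: N1→Soft; N2→Soft; N3→Soft; N4→Soft.
The unique mutual best reply is (N4, Soft), giving (11, 4).
Sequential outcome (N1, Firm) differs from the Nash profile (N4, Soft).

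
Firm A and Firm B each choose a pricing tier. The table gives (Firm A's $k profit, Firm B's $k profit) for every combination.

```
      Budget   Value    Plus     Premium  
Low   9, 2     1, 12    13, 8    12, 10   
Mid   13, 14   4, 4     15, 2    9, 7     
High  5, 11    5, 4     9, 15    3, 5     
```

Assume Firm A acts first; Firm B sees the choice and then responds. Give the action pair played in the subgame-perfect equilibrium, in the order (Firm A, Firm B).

(Mid, Budget)

Solve by backward induction (Firm A leads).
- Low: BR = Value, leader payoff 1.
- Mid: BR = Budget, leader payoff 13.
- High: BR = Plus, leader payoff 9.
Firm A's induced payoffs are 1, 13, 9, so Firm A commits to Mid. Subgame-perfect outcome: (Mid, Budget) with payoffs (13, 14).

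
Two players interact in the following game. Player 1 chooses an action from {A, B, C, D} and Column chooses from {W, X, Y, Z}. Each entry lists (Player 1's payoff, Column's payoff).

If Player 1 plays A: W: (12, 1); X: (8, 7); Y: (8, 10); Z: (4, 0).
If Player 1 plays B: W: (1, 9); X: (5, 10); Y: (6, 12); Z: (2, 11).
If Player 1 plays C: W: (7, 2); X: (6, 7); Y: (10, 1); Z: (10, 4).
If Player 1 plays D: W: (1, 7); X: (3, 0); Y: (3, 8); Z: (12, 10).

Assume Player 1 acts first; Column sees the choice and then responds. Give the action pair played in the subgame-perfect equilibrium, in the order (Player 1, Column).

(D, Z)

Backward induction with Player 1 moving first.
- A: BR = Y, leader payoff 8.
- B: BR = Y, leader payoff 6.
- C: BR = X, leader payoff 6.
- D: BR = Z, leader payoff 12.
Maximizing over 8, 6, 6, 12, Player 1 chooses D. Subgame-perfect outcome: (D, Z) with payoffs (12, 10).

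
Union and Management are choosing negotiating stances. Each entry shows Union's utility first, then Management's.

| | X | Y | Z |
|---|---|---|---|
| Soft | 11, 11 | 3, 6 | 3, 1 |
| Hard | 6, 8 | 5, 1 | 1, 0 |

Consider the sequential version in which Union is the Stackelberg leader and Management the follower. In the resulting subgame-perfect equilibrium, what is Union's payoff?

Backward induction with Union moving first.
- Soft: BR = X, leader payoff 11.
- Hard: BR = X, leader payoff 6.
Maximizing over 11, 6, Union chooses Soft. Subgame-perfect outcome: (Soft, X) with payoffs (11, 11).

11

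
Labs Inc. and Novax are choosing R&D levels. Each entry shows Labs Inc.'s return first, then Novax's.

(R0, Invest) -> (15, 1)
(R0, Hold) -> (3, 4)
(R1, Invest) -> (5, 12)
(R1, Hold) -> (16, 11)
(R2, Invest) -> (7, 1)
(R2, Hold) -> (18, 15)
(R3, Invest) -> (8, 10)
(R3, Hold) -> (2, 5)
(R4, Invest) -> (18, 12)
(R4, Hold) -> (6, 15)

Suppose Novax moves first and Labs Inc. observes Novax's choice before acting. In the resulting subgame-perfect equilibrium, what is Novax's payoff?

15

Solve by backward induction (Novax leads).
- Invest → Labs Inc. plays R4 (best of 15, 5, 7, 8, 18); Novax gets 12.
- Hold → Labs Inc. plays R2 (best of 3, 16, 18, 2, 6); Novax gets 15.
Maximizing over 12, 15, Novax chooses Hold. Subgame-perfect outcome: (R2, Hold) with payoffs (18, 15).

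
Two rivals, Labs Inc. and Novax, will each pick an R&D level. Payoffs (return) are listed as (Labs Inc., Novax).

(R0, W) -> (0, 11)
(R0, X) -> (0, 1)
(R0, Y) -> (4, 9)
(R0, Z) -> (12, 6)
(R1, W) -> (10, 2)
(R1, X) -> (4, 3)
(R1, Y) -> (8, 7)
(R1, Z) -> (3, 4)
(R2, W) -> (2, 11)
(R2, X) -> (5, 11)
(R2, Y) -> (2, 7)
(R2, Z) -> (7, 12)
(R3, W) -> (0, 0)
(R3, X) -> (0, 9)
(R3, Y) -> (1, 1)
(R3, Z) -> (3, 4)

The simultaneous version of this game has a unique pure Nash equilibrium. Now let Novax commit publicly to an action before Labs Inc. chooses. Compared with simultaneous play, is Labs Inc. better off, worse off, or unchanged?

worse off

Work backward from Labs Inc.'s decision.
- W: Labs Inc. compares 0, 10, 2, 0 and picks R1; Novax would get 2.
- X: Labs Inc. compares 0, 4, 5, 0 and picks R2; Novax would get 11.
- Y: Labs Inc. compares 4, 8, 2, 1 and picks R1; Novax would get 7.
- Z: Labs Inc. compares 12, 3, 7, 3 and picks R0; Novax would get 6.
Maximizing over 2, 11, 7, 6, Novax chooses X. Subgame-perfect outcome: (R2, X) with payoffs (5, 11).
Under simultaneous play:
Labs Inc.'s best replies: W→R1; X→R2; Y→R1; Z→R0.
Novax's best replies: R0→W; R1→Y; R2→Z; R3→X.
The unique mutual best reply is (R1, Y), giving (8, 7).
Labs Inc. earns 5 sequentially versus 8 at the Nash outcome: worse off.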